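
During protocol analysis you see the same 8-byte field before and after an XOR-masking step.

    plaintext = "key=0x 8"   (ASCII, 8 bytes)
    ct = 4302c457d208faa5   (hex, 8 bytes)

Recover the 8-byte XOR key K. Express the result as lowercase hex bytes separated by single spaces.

Since ct = plaintext ⊕ K, XORing both sides with plaintext gives K = plaintext ⊕ ct.
6b xor 43 = 28
65 xor 02 = 67
79 xor c4 = bd
3d xor 57 = 6a
30 xor d2 = e2
78 xor 08 = 70
20 xor fa = da
38 xor a5 = 9d

28 67 bd 6a e2 70 da 9d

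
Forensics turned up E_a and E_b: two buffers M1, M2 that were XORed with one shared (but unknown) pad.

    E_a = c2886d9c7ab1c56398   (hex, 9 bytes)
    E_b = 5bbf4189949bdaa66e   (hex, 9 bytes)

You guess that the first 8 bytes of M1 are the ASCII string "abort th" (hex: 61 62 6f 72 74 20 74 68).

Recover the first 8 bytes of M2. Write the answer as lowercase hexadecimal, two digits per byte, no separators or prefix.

f85543679a0a6bad

First, E_a ⊕ E_b = (M1 ⊕ K) ⊕ (M2 ⊕ K) = M1 ⊕ M2, so the key drops out. Then M2 = (M1 ⊕ M2) ⊕ M1 over the first 8 bytes.
byte 0: (c2 ⊕ 5b) ⊕ 61 = 99 ⊕ 61 = f8
byte 1: (88 ⊕ bf) ⊕ 62 = 37 ⊕ 62 = 55
byte 2: (6d ⊕ 41) ⊕ 6f = 2c ⊕ 6f = 43
byte 3: (9c ⊕ 89) ⊕ 72 = 15 ⊕ 72 = 67
byte 4: (7a ⊕ 94) ⊕ 74 = ee ⊕ 74 = 9a
byte 5: (b1 ⊕ 9b) ⊕ 20 = 2a ⊕ 20 = 0a
byte 6: (c5 ⊕ da) ⊕ 74 = 1f ⊕ 74 = 6b
byte 7: (63 ⊕ a6) ⊕ 68 = c5 ⊕ 68 = ad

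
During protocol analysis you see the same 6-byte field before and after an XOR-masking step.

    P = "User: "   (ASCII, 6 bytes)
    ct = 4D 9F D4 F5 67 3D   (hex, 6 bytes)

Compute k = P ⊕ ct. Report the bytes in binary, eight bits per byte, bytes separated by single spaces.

00011000 11101100 10110001 10000111 01011101 00011101

Since ct = P ⊕ k, XORing both sides with P gives k = P ⊕ ct.
55 XOR 4d = 18
73 XOR 9f = ec
65 XOR d4 = b1
72 XOR f5 = 87
3a XOR 67 = 5d
20 XOR 3d = 1d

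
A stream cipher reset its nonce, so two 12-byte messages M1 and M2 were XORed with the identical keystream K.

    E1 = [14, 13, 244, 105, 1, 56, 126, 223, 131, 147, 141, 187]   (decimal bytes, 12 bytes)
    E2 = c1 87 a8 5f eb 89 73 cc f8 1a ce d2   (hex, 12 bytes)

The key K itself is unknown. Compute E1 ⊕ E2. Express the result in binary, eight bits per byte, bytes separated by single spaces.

E1 ⊕ E2 = (M1 ⊕ K) ⊕ (M2 ⊕ K) = M1 ⊕ M2 — the shared key cancels under XOR.
0e ⊕ c1 = cf
0d ⊕ 87 = 8a
f4 ⊕ a8 = 5c
69 ⊕ 5f = 36
01 ⊕ eb = ea
38 ⊕ 89 = b1
7e ⊕ 73 = 0d
df ⊕ cc = 13
83 ⊕ f8 = 7b
93 ⊕ 1a = 89
8d ⊕ ce = 43
bb ⊕ d2 = 69

11001111 10001010 01011100 00110110 11101010 10110001 00001101 00010011 01111011 10001001 01000011 01101001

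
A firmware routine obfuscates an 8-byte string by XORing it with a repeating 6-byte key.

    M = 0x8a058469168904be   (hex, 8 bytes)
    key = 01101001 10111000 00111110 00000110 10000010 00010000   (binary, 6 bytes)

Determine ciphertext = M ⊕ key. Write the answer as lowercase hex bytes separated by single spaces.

e3 bd ba 6f 94 99 6d 06

The 6-byte key repeats, so the effective keystream is 69 b8 3e 06 82 10 69 b8.
byte 0: 8a ^ 69 = e3
byte 1: 05 ^ b8 = bd
byte 2: 84 ^ 3e = ba
byte 3: 69 ^ 06 = 6f
byte 4: 16 ^ 82 = 94
byte 5: 89 ^ 10 = 99
byte 6: 04 ^ 69 = 6d
byte 7: be ^ b8 = 06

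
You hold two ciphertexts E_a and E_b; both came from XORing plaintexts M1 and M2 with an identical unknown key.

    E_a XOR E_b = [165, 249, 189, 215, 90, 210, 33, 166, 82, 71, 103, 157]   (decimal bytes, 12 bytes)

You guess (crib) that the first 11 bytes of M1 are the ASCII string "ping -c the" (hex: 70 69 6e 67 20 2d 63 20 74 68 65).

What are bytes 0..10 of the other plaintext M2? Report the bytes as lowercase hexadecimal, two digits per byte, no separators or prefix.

Since E_a ⊕ E_b = M1 ⊕ M2, XORing with the guessed M1 bytes yields the corresponding M2 bytes: M2 = (E_a ⊕ E_b) ⊕ M1.
165 ⊕ 112 = 213
249 ⊕ 105 = 144
189 ⊕ 110 = 211
215 ⊕ 103 = 176
 90 ⊕  32 = 122
210 ⊕  45 = 255
 33 ⊕  99 =  66
166 ⊕  32 = 134
 82 ⊕ 116 =  38
 71 ⊕ 104 =  47
103 ⊕ 101 =   2

d590d3b07aff4286262f02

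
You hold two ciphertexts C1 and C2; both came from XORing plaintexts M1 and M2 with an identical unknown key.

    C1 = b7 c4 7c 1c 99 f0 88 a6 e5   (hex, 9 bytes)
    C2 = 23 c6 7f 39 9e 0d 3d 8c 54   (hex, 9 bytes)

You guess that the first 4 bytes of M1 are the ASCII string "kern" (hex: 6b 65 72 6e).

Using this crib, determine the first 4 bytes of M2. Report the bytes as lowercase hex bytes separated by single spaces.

ff 67 71 4b

First, C1 ⊕ C2 = (M1 ⊕ K) ⊕ (M2 ⊕ K) = M1 ⊕ M2, so the key drops out. Then M2 = (M1 ⊕ M2) ⊕ M1 over the first 4 bytes.
byte 0: (b7 xor 23) xor 6b = 94 xor 6b = ff
byte 1: (c4 xor c6) xor 65 = 02 xor 65 = 67
byte 2: (7c xor 7f) xor 72 = 03 xor 72 = 71
byte 3: (1c xor 39) xor 6e = 25 xor 6e = 4b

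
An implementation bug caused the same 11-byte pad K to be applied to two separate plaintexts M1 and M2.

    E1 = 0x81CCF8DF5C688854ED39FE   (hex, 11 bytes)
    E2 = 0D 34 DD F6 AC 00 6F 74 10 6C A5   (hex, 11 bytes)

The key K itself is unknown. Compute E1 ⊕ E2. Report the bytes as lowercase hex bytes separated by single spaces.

8c f8 25 29 f0 68 e7 20 fd 55 5b

E1 ⊕ E2 = (M1 ⊕ K) ⊕ (M2 ⊕ K) = M1 ⊕ M2 — the shared key cancels under XOR.
81 ^ 0d = 8c
cc ^ 34 = f8
f8 ^ dd = 25
df ^ f6 = 29
5c ^ ac = f0
68 ^ 00 = 68
88 ^ 6f = e7
54 ^ 74 = 20
ed ^ 10 = fd
39 ^ 6c = 55
fe ^ a5 = 5b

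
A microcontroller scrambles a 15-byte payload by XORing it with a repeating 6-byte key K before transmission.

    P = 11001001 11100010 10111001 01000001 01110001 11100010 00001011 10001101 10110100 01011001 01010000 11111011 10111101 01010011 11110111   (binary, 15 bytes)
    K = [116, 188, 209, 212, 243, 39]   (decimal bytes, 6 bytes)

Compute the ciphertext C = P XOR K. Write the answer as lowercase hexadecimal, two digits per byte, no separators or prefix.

bd5e689582c57f31658da3dcc9ef26

The 6-byte key repeats, so the effective keystream is 74 bc d1 d4 f3 27 74 bc d1 d4 f3 27 74 bc d1.
byte 0: c9 xor 74 = bd
byte 1: e2 xor bc = 5e
byte 2: b9 xor d1 = 68
byte 3: 41 xor d4 = 95
byte 4: 71 xor f3 = 82
byte 5: e2 xor 27 = c5
byte 6: 0b xor 74 = 7f
byte 7: 8d xor bc = 31
byte 8: b4 xor d1 = 65
byte 9: 59 xor d4 = 8d
byte 10: 50 xor f3 = a3
byte 11: fb xor 27 = dc
byte 12: bd xor 74 = c9
byte 13: 53 xor bc = ef
byte 14: f7 xor d1 = 26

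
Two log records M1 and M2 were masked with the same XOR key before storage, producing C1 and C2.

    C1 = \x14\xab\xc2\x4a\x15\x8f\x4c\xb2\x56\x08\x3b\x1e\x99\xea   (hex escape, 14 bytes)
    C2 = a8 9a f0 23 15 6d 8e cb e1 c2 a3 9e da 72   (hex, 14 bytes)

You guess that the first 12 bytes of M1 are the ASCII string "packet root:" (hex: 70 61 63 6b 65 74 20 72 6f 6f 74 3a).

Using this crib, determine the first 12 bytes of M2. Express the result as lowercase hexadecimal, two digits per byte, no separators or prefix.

cc5051026596e20bd8a5ecba

First, C1 ⊕ C2 = (M1 ⊕ K) ⊕ (M2 ⊕ K) = M1 ⊕ M2, so the key drops out. Then M2 = (M1 ⊕ M2) ⊕ M1 over the first 12 bytes.
byte 0: (14 ^ a8) ^ 70 = bc ^ 70 = cc
byte 1: (ab ^ 9a) ^ 61 = 31 ^ 61 = 50
byte 2: (c2 ^ f0) ^ 63 = 32 ^ 63 = 51
byte 3: (4a ^ 23) ^ 6b = 69 ^ 6b = 02
byte 4: (15 ^ 15) ^ 65 = 00 ^ 65 = 65
byte 5: (8f ^ 6d) ^ 74 = e2 ^ 74 = 96
byte 6: (4c ^ 8e) ^ 20 = c2 ^ 20 = e2
byte 7: (b2 ^ cb) ^ 72 = 79 ^ 72 = 0b
byte 8: (56 ^ e1) ^ 6f = b7 ^ 6f = d8
byte 9: (08 ^ c2) ^ 6f = ca ^ 6f = a5
byte 10: (3b ^ a3) ^ 74 = 98 ^ 74 = ec
byte 11: (1e ^ 9e) ^ 3a = 80 ^ 3a = ba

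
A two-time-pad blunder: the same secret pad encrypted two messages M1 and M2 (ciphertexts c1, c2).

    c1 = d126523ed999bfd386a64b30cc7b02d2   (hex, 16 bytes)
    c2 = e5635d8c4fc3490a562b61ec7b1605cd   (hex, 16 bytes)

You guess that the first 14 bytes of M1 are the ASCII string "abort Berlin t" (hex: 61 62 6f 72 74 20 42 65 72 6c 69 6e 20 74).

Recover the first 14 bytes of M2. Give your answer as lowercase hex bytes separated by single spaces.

First, c1 ⊕ c2 = (M1 ⊕ K) ⊕ (M2 ⊕ K) = M1 ⊕ M2, so the key drops out. Then M2 = (M1 ⊕ M2) ⊕ M1 over the first 14 bytes.
byte 0: (d1 ⊕ e5) ⊕ 61 = 34 ⊕ 61 = 55
byte 1: (26 ⊕ 63) ⊕ 62 = 45 ⊕ 62 = 27
byte 2: (52 ⊕ 5d) ⊕ 6f = 0f ⊕ 6f = 60
byte 3: (3e ⊕ 8c) ⊕ 72 = b2 ⊕ 72 = c0
byte 4: (d9 ⊕ 4f) ⊕ 74 = 96 ⊕ 74 = e2
byte 5: (99 ⊕ c3) ⊕ 20 = 5a ⊕ 20 = 7a
byte 6: (bf ⊕ 49) ⊕ 42 = f6 ⊕ 42 = b4
byte 7: (d3 ⊕ 0a) ⊕ 65 = d9 ⊕ 65 = bc
byte 8: (86 ⊕ 56) ⊕ 72 = d0 ⊕ 72 = a2
byte 9: (a6 ⊕ 2b) ⊕ 6c = 8d ⊕ 6c = e1
byte 10: (4b ⊕ 61) ⊕ 69 = 2a ⊕ 69 = 43
byte 11: (30 ⊕ ec) ⊕ 6e = dc ⊕ 6e = b2
byte 12: (cc ⊕ 7b) ⊕ 20 = b7 ⊕ 20 = 97
byte 13: (7b ⊕ 16) ⊕ 74 = 6d ⊕ 74 = 19

55 27 60 c0 e2 7a b4 bc a2 e1 43 b2 97 19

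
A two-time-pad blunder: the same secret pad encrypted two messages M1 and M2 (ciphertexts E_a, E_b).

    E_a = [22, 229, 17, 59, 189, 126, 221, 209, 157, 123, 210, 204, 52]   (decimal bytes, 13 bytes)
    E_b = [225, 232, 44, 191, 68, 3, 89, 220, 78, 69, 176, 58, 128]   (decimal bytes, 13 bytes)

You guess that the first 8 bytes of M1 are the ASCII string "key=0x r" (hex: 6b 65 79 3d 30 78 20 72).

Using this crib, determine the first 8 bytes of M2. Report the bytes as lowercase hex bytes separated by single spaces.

First, E_a ⊕ E_b = (M1 ⊕ K) ⊕ (M2 ⊕ K) = M1 ⊕ M2, so the key drops out. Then M2 = (M1 ⊕ M2) ⊕ M1 over the first 8 bytes.
byte 0: (16 ^ e1) ^ 6b = f7 ^ 6b = 9c
byte 1: (e5 ^ e8) ^ 65 = 0d ^ 65 = 68
byte 2: (11 ^ 2c) ^ 79 = 3d ^ 79 = 44
byte 3: (3b ^ bf) ^ 3d = 84 ^ 3d = b9
byte 4: (bd ^ 44) ^ 30 = f9 ^ 30 = c9
byte 5: (7e ^ 03) ^ 78 = 7d ^ 78 = 05
byte 6: (dd ^ 59) ^ 20 = 84 ^ 20 = a4
byte 7: (d1 ^ dc) ^ 72 = 0d ^ 72 = 7f

9c 68 44 b9 c9 05 a4 7f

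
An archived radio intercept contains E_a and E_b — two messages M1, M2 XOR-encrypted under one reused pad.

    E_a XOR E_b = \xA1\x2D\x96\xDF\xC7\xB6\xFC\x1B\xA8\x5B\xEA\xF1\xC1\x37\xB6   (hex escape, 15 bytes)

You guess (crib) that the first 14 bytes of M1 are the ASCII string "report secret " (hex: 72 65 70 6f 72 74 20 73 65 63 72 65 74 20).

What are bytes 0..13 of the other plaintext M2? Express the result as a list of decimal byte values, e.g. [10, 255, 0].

[211, 72, 230, 176, 181, 194, 220, 104, 205, 56, 152, 148, 181, 23]

Since E_a ⊕ E_b = M1 ⊕ M2, XORing with the guessed M1 bytes yields the corresponding M2 bytes: M2 = (E_a ⊕ E_b) ⊕ M1.
a1 ^ 72 = d3
2d ^ 65 = 48
96 ^ 70 = e6
df ^ 6f = b0
c7 ^ 72 = b5
b6 ^ 74 = c2
fc ^ 20 = dc
1b ^ 73 = 68
a8 ^ 65 = cd
5b ^ 63 = 38
ea ^ 72 = 98
f1 ^ 65 = 94
c1 ^ 74 = b5
37 ^ 20 = 17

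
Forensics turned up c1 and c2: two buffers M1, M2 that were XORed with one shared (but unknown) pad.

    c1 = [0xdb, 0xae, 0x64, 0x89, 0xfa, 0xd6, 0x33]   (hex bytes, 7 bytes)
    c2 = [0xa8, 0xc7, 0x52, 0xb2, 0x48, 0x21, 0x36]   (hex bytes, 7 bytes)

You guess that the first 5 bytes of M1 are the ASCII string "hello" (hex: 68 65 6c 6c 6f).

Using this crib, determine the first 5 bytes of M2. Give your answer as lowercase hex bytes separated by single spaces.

First, c1 ⊕ c2 = (M1 ⊕ K) ⊕ (M2 ⊕ K) = M1 ⊕ M2, so the key drops out. Then M2 = (M1 ⊕ M2) ⊕ M1 over the first 5 bytes.
byte 0: (db ⊕ a8) ⊕ 68 = 73 ⊕ 68 = 1b
byte 1: (ae ⊕ c7) ⊕ 65 = 69 ⊕ 65 = 0c
byte 2: (64 ⊕ 52) ⊕ 6c = 36 ⊕ 6c = 5a
byte 3: (89 ⊕ b2) ⊕ 6c = 3b ⊕ 6c = 57
byte 4: (fa ⊕ 48) ⊕ 6f = b2 ⊕ 6f = dd

1b 0c 5a 57 dd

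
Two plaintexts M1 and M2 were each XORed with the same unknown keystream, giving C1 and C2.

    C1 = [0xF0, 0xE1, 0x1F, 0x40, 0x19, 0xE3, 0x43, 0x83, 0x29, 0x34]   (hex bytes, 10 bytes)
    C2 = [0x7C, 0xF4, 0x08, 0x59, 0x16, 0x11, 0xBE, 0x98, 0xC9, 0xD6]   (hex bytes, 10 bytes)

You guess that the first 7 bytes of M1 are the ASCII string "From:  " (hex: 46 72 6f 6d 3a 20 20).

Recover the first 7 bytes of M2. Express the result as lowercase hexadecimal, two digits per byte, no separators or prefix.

ca67787435d2dd

First, C1 ⊕ C2 = (M1 ⊕ K) ⊕ (M2 ⊕ K) = M1 ⊕ M2, so the key drops out. Then M2 = (M1 ⊕ M2) ⊕ M1 over the first 7 bytes.
byte 0: (f0 XOR 7c) XOR 46 = 8c XOR 46 = ca
byte 1: (e1 XOR f4) XOR 72 = 15 XOR 72 = 67
byte 2: (1f XOR 08) XOR 6f = 17 XOR 6f = 78
byte 3: (40 XOR 59) XOR 6d = 19 XOR 6d = 74
byte 4: (19 XOR 16) XOR 3a = 0f XOR 3a = 35
byte 5: (e3 XOR 11) XOR 20 = f2 XOR 20 = d2
byte 6: (43 XOR be) XOR 20 = fd XOR 20 = dd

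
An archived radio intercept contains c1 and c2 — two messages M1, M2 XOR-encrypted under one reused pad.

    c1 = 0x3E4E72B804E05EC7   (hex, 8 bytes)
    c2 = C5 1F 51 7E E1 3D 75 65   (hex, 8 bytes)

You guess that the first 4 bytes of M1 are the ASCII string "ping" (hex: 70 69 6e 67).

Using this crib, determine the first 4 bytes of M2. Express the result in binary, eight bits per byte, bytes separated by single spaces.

10001011 00111000 01001101 10100001

First, c1 ⊕ c2 = (M1 ⊕ K) ⊕ (M2 ⊕ K) = M1 ⊕ M2, so the key drops out. Then M2 = (M1 ⊕ M2) ⊕ M1 over the first 4 bytes.
byte 0: (3e xor c5) xor 70 = fb xor 70 = 8b
byte 1: (4e xor 1f) xor 69 = 51 xor 69 = 38
byte 2: (72 xor 51) xor 6e = 23 xor 6e = 4d
byte 3: (b8 xor 7e) xor 67 = c6 xor 67 = a1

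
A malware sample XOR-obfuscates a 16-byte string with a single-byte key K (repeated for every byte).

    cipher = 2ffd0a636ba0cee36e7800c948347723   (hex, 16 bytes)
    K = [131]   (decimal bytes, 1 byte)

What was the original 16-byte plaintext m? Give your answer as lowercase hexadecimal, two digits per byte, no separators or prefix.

The 1-byte key repeats, so the effective keystream is 83 83 83 83 83 83 83 83 83 83 83 83 83 83 83 83.
byte 0:  47 ^ 131 = 172
byte 1: 253 ^ 131 = 126
byte 2:  10 ^ 131 = 137
byte 3:  99 ^ 131 = 224
byte 4: 107 ^ 131 = 232
byte 5: 160 ^ 131 =  35
byte 6: 206 ^ 131 =  77
byte 7: 227 ^ 131 =  96
byte 8: 110 ^ 131 = 237
byte 9: 120 ^ 131 = 251
byte 10:   0 ^ 131 = 131
byte 11: 201 ^ 131 =  74
byte 12:  72 ^ 131 = 203
byte 13:  52 ^ 131 = 183
byte 14: 119 ^ 131 = 244
byte 15:  35 ^ 131 = 160

ac7e89e0e8234d60edfb834acbb7f4a0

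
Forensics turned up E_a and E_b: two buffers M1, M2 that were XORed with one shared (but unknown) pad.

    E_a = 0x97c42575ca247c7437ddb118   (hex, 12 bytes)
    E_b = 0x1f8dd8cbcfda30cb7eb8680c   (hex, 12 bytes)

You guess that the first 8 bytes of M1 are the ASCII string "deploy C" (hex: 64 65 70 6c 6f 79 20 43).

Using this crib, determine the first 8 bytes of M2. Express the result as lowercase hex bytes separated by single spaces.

ec 2c 8d d2 6a 87 6c fc

First, E_a ⊕ E_b = (M1 ⊕ K) ⊕ (M2 ⊕ K) = M1 ⊕ M2, so the key drops out. Then M2 = (M1 ⊕ M2) ⊕ M1 over the first 8 bytes.
byte 0: (97 ⊕ 1f) ⊕ 64 = 88 ⊕ 64 = ec
byte 1: (c4 ⊕ 8d) ⊕ 65 = 49 ⊕ 65 = 2c
byte 2: (25 ⊕ d8) ⊕ 70 = fd ⊕ 70 = 8d
byte 3: (75 ⊕ cb) ⊕ 6c = be ⊕ 6c = d2
byte 4: (ca ⊕ cf) ⊕ 6f = 05 ⊕ 6f = 6a
byte 5: (24 ⊕ da) ⊕ 79 = fe ⊕ 79 = 87
byte 6: (7c ⊕ 30) ⊕ 20 = 4c ⊕ 20 = 6c
byte 7: (74 ⊕ cb) ⊕ 43 = bf ⊕ 43 = fc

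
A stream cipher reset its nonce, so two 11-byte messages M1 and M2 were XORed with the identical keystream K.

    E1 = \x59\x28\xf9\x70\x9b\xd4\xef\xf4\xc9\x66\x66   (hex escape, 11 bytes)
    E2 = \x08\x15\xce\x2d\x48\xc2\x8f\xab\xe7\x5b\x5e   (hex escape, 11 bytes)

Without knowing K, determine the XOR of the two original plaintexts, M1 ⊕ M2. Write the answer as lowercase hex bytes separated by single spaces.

E1 ⊕ E2 = (M1 ⊕ K) ⊕ (M2 ⊕ K) = M1 ⊕ M2 — the shared key cancels under XOR.
byte 0: 59 ^ 08 = 51
byte 1: 28 ^ 15 = 3d
byte 2: f9 ^ ce = 37
byte 3: 70 ^ 2d = 5d
byte 4: 9b ^ 48 = d3
byte 5: d4 ^ c2 = 16
byte 6: ef ^ 8f = 60
byte 7: f4 ^ ab = 5f
byte 8: c9 ^ e7 = 2e
byte 9: 66 ^ 5b = 3d
byte 10: 66 ^ 5e = 38

51 3d 37 5d d3 16 60 5f 2e 3d 38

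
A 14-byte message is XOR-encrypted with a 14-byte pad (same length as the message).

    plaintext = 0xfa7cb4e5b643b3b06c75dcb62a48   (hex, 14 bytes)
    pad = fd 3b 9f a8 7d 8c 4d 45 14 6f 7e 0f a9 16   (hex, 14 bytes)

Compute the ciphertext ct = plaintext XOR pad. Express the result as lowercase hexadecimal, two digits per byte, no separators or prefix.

XOR is its own inverse, so applying the key byte-wise gives the result directly.
fa ^ fd = 07
7c ^ 3b = 47
b4 ^ 9f = 2b
e5 ^ a8 = 4d
b6 ^ 7d = cb
43 ^ 8c = cf
b3 ^ 4d = fe
b0 ^ 45 = f5
6c ^ 14 = 78
75 ^ 6f = 1a
dc ^ 7e = a2
b6 ^ 0f = b9
2a ^ a9 = 83
48 ^ 16 = 5e

07472b4dcbcffef5781aa2b9835e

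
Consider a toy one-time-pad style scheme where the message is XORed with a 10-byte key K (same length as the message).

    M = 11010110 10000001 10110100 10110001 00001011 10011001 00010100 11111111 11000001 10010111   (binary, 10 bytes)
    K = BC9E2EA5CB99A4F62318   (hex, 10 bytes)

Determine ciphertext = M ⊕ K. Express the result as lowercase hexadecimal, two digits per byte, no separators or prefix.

XOR is its own inverse, so applying the key byte-wise gives the result directly.
11010110 xor 10111100 = 01101010
10000001 xor 10011110 = 00011111
10110100 xor 00101110 = 10011010
10110001 xor 10100101 = 00010100
00001011 xor 11001011 = 11000000
10011001 xor 10011001 = 00000000
00010100 xor 10100100 = 10110000
11111111 xor 11110110 = 00001001
11000001 xor 00100011 = 11100010
10010111 xor 00011000 = 10001111

6a1f9a14c000b009e28f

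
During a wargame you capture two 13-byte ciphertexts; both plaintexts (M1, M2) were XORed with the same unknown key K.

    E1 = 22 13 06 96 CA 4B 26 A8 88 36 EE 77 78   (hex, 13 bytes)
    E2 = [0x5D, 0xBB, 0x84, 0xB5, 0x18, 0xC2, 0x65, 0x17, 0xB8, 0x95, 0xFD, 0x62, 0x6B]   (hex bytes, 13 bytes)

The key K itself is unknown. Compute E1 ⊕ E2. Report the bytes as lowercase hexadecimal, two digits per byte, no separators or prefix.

E1 ⊕ E2 = (M1 ⊕ K) ⊕ (M2 ⊕ K) = M1 ⊕ M2 — the shared key cancels under XOR.
22 ^ 5d = 7f
13 ^ bb = a8
06 ^ 84 = 82
96 ^ b5 = 23
ca ^ 18 = d2
4b ^ c2 = 89
26 ^ 65 = 43
a8 ^ 17 = bf
88 ^ b8 = 30
36 ^ 95 = a3
ee ^ fd = 13
77 ^ 62 = 15
78 ^ 6b = 13

7fa88223d28943bf30a3131513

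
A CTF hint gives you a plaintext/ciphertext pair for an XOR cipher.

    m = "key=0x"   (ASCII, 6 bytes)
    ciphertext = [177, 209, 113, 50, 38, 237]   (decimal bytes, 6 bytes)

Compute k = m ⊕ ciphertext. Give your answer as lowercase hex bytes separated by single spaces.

da b4 08 0f 16 95

Since ciphertext = m ⊕ k, XORing both sides with m gives k = m ⊕ ciphertext.
6b ^ b1 = da
65 ^ d1 = b4
79 ^ 71 = 08
3d ^ 32 = 0f
30 ^ 26 = 16
78 ^ ed = 95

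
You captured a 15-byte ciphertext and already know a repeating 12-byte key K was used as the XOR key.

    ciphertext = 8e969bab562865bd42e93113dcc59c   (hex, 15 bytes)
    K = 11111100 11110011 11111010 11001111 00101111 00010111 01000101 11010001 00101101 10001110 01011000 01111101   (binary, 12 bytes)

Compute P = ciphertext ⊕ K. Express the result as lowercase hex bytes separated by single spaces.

72 65 61 64 79 3f 20 6c 6f 67 69 6e 20 36 66

The 12-byte key repeats, so the effective keystream is fc f3 fa cf 2f 17 45 d1 2d 8e 58 7d fc f3 fa.
byte 0: 8e ⊕ fc = 72
byte 1: 96 ⊕ f3 = 65
byte 2: 9b ⊕ fa = 61
byte 3: ab ⊕ cf = 64
byte 4: 56 ⊕ 2f = 79
byte 5: 28 ⊕ 17 = 3f
byte 6: 65 ⊕ 45 = 20
byte 7: bd ⊕ d1 = 6c
byte 8: 42 ⊕ 2d = 6f
byte 9: e9 ⊕ 8e = 67
byte 10: 31 ⊕ 58 = 69
byte 11: 13 ⊕ 7d = 6e
byte 12: dc ⊕ fc = 20
byte 13: c5 ⊕ f3 = 36
byte 14: 9c ⊕ fa = 66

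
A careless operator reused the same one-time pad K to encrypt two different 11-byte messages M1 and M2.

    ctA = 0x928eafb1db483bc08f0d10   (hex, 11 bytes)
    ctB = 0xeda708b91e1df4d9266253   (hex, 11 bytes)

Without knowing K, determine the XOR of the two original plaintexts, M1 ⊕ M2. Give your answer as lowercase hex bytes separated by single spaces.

7f 29 a7 08 c5 55 cf 19 a9 6f 43

ctA ⊕ ctB = (M1 ⊕ K) ⊕ (M2 ⊕ K) = M1 ⊕ M2 — the shared key cancels under XOR.
byte 0: 10010010 ^ 11101101 = 01111111
byte 1: 10001110 ^ 10100111 = 00101001
byte 2: 10101111 ^ 00001000 = 10100111
byte 3: 10110001 ^ 10111001 = 00001000
byte 4: 11011011 ^ 00011110 = 11000101
byte 5: 01001000 ^ 00011101 = 01010101
byte 6: 00111011 ^ 11110100 = 11001111
byte 7: 11000000 ^ 11011001 = 00011001
byte 8: 10001111 ^ 00100110 = 10101001
byte 9: 00001101 ^ 01100010 = 01101111
byte 10: 00010000 ^ 01010011 = 01000011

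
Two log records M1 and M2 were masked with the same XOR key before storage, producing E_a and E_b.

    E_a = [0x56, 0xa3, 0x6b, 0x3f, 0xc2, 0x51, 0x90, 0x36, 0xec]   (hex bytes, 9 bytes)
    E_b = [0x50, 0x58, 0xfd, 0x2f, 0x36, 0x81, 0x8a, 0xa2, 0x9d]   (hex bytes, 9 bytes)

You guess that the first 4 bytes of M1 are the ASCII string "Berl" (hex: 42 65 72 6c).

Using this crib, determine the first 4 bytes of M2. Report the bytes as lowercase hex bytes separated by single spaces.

First, E_a ⊕ E_b = (M1 ⊕ K) ⊕ (M2 ⊕ K) = M1 ⊕ M2, so the key drops out. Then M2 = (M1 ⊕ M2) ⊕ M1 over the first 4 bytes.
byte 0: (56 ^ 50) ^ 42 = 06 ^ 42 = 44
byte 1: (a3 ^ 58) ^ 65 = fb ^ 65 = 9e
byte 2: (6b ^ fd) ^ 72 = 96 ^ 72 = e4
byte 3: (3f ^ 2f) ^ 6c = 10 ^ 6c = 7c

44 9e e4 7c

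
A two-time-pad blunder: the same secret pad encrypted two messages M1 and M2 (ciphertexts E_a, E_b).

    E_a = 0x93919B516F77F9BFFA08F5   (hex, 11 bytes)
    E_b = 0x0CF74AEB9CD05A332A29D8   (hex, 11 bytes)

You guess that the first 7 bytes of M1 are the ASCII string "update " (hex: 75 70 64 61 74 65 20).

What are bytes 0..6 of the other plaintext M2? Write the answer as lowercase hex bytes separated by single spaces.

ea 16 b5 db 87 c2 83

First, E_a ⊕ E_b = (M1 ⊕ K) ⊕ (M2 ⊕ K) = M1 ⊕ M2, so the key drops out. Then M2 = (M1 ⊕ M2) ⊕ M1 over the first 7 bytes.
byte 0: (93 xor 0c) xor 75 = 9f xor 75 = ea
byte 1: (91 xor f7) xor 70 = 66 xor 70 = 16
byte 2: (9b xor 4a) xor 64 = d1 xor 64 = b5
byte 3: (51 xor eb) xor 61 = ba xor 61 = db
byte 4: (6f xor 9c) xor 74 = f3 xor 74 = 87
byte 5: (77 xor d0) xor 65 = a7 xor 65 = c2
byte 6: (f9 xor 5a) xor 20 = a3 xor 20 = 83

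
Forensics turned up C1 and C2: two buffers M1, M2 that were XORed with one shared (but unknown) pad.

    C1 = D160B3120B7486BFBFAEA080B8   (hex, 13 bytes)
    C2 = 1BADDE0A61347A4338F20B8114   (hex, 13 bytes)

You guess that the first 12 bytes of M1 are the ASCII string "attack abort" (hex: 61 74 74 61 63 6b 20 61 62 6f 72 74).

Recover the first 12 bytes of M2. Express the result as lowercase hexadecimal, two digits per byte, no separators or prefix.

abb91979092bdc9de533d975

First, C1 ⊕ C2 = (M1 ⊕ K) ⊕ (M2 ⊕ K) = M1 ⊕ M2, so the key drops out. Then M2 = (M1 ⊕ M2) ⊕ M1 over the first 12 bytes.
byte 0: (d1 xor 1b) xor 61 = ca xor 61 = ab
byte 1: (60 xor ad) xor 74 = cd xor 74 = b9
byte 2: (b3 xor de) xor 74 = 6d xor 74 = 19
byte 3: (12 xor 0a) xor 61 = 18 xor 61 = 79
byte 4: (0b xor 61) xor 63 = 6a xor 63 = 09
byte 5: (74 xor 34) xor 6b = 40 xor 6b = 2b
byte 6: (86 xor 7a) xor 20 = fc xor 20 = dc
byte 7: (bf xor 43) xor 61 = fc xor 61 = 9d
byte 8: (bf xor 38) xor 62 = 87 xor 62 = e5
byte 9: (ae xor f2) xor 6f = 5c xor 6f = 33
byte 10: (a0 xor 0b) xor 72 = ab xor 72 = d9
byte 11: (80 xor 81) xor 74 = 01 xor 74 = 75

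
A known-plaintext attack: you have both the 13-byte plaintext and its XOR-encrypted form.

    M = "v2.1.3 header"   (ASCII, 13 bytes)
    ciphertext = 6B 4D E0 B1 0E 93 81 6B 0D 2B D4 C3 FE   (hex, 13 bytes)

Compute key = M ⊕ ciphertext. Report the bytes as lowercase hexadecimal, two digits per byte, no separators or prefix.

Since ciphertext = M ⊕ key, XORing both sides with M gives key = M ⊕ ciphertext.
01110110 XOR 01101011 = 00011101
00110010 XOR 01001101 = 01111111
00101110 XOR 11100000 = 11001110
00110001 XOR 10110001 = 10000000
00101110 XOR 00001110 = 00100000
00110011 XOR 10010011 = 10100000
00100000 XOR 10000001 = 10100001
01101000 XOR 01101011 = 00000011
01100101 XOR 00001101 = 01101000
01100001 XOR 00101011 = 01001010
01100100 XOR 11010100 = 10110000
01100101 XOR 11000011 = 10100110
01110010 XOR 11111110 = 10001100

1d7fce8020a0a103684ab0a68c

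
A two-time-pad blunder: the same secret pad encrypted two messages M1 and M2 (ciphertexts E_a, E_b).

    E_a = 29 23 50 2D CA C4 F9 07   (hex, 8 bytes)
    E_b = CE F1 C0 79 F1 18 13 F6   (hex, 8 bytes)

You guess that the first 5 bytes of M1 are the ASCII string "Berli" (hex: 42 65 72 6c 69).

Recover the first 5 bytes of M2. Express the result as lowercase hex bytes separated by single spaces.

First, E_a ⊕ E_b = (M1 ⊕ K) ⊕ (M2 ⊕ K) = M1 ⊕ M2, so the key drops out. Then M2 = (M1 ⊕ M2) ⊕ M1 over the first 5 bytes.
byte 0: (29 xor ce) xor 42 = e7 xor 42 = a5
byte 1: (23 xor f1) xor 65 = d2 xor 65 = b7
byte 2: (50 xor c0) xor 72 = 90 xor 72 = e2
byte 3: (2d xor 79) xor 6c = 54 xor 6c = 38
byte 4: (ca xor f1) xor 69 = 3b xor 69 = 52

a5 b7 e2 38 52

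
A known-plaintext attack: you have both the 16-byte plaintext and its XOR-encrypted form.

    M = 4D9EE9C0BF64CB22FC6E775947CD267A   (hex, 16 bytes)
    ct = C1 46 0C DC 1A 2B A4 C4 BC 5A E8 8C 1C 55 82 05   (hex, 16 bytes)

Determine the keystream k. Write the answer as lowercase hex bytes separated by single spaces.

8c d8 e5 1c a5 4f 6f e6 40 34 9f d5 5b 98 a4 7f

Since ct = M ⊕ k, XORing both sides with M gives k = M ⊕ ct.
byte 0: 4d ⊕ c1 = 8c
byte 1: 9e ⊕ 46 = d8
byte 2: e9 ⊕ 0c = e5
byte 3: c0 ⊕ dc = 1c
byte 4: bf ⊕ 1a = a5
byte 5: 64 ⊕ 2b = 4f
byte 6: cb ⊕ a4 = 6f
byte 7: 22 ⊕ c4 = e6
byte 8: fc ⊕ bc = 40
byte 9: 6e ⊕ 5a = 34
byte 10: 77 ⊕ e8 = 9f
byte 11: 59 ⊕ 8c = d5
byte 12: 47 ⊕ 1c = 5b
byte 13: cd ⊕ 55 = 98
byte 14: 26 ⊕ 82 = a4
byte 15: 7a ⊕ 05 = 7f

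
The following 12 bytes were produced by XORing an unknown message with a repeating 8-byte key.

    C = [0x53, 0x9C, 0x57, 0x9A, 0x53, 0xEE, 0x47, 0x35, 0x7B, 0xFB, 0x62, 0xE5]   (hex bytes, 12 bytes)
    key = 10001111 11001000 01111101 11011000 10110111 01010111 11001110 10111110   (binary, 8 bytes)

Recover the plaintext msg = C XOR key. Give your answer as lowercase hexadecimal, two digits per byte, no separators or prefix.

The 8-byte key repeats, so the effective keystream is 8f c8 7d d8 b7 57 ce be 8f c8 7d d8.
byte 0: 53 xor 8f = dc
byte 1: 9c xor c8 = 54
byte 2: 57 xor 7d = 2a
byte 3: 9a xor d8 = 42
byte 4: 53 xor b7 = e4
byte 5: ee xor 57 = b9
byte 6: 47 xor ce = 89
byte 7: 35 xor be = 8b
byte 8: 7b xor 8f = f4
byte 9: fb xor c8 = 33
byte 10: 62 xor 7d = 1f
byte 11: e5 xor d8 = 3d

dc542a42e4b9898bf4331f3d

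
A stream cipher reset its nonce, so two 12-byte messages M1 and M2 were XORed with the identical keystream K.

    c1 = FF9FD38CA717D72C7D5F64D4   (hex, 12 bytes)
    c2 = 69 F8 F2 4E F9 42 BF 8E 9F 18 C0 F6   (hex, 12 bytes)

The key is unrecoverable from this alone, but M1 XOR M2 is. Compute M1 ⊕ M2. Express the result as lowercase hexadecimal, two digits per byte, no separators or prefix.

966721c25e5568a2e247a422

c1 ⊕ c2 = (M1 ⊕ K) ⊕ (M2 ⊕ K) = M1 ⊕ M2 — the shared key cancels under XOR.
11111111 xor 01101001 = 10010110
10011111 xor 11111000 = 01100111
11010011 xor 11110010 = 00100001
10001100 xor 01001110 = 11000010
10100111 xor 11111001 = 01011110
00010111 xor 01000010 = 01010101
11010111 xor 10111111 = 01101000
00101100 xor 10001110 = 10100010
01111101 xor 10011111 = 11100010
01011111 xor 00011000 = 01000111
01100100 xor 11000000 = 10100100
11010100 xor 11110110 = 00100010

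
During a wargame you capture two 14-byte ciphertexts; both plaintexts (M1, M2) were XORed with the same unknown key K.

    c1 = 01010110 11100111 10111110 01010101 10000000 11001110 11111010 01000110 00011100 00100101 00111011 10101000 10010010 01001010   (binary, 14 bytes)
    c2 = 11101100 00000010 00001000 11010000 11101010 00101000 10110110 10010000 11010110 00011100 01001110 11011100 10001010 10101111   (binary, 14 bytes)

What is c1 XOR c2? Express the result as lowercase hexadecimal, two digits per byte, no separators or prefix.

bae5b6856ae64cd6ca39757418e5

c1 ⊕ c2 = (M1 ⊕ K) ⊕ (M2 ⊕ K) = M1 ⊕ M2 — the shared key cancels under XOR.
byte 0: 01010110 xor 11101100 = 10111010
byte 1: 11100111 xor 00000010 = 11100101
byte 2: 10111110 xor 00001000 = 10110110
byte 3: 01010101 xor 11010000 = 10000101
byte 4: 10000000 xor 11101010 = 01101010
byte 5: 11001110 xor 00101000 = 11100110
byte 6: 11111010 xor 10110110 = 01001100
byte 7: 01000110 xor 10010000 = 11010110
byte 8: 00011100 xor 11010110 = 11001010
byte 9: 00100101 xor 00011100 = 00111001
byte 10: 00111011 xor 01001110 = 01110101
byte 11: 10101000 xor 11011100 = 01110100
byte 12: 10010010 xor 10001010 = 00011000
byte 13: 01001010 xor 10101111 = 11100101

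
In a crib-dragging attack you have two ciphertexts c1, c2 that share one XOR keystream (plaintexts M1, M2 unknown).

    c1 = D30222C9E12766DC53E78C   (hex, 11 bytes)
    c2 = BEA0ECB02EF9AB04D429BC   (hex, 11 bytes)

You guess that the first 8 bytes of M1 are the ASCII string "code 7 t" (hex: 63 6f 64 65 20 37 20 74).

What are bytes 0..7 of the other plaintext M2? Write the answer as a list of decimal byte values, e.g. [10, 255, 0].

[14, 205, 170, 28, 239, 233, 237, 172]

First, c1 ⊕ c2 = (M1 ⊕ K) ⊕ (M2 ⊕ K) = M1 ⊕ M2, so the key drops out. Then M2 = (M1 ⊕ M2) ⊕ M1 over the first 8 bytes.
byte 0: (d3 ^ be) ^ 63 = 6d ^ 63 = 0e
byte 1: (02 ^ a0) ^ 6f = a2 ^ 6f = cd
byte 2: (22 ^ ec) ^ 64 = ce ^ 64 = aa
byte 3: (c9 ^ b0) ^ 65 = 79 ^ 65 = 1c
byte 4: (e1 ^ 2e) ^ 20 = cf ^ 20 = ef
byte 5: (27 ^ f9) ^ 37 = de ^ 37 = e9
byte 6: (66 ^ ab) ^ 20 = cd ^ 20 = ed
byte 7: (dc ^ 04) ^ 74 = d8 ^ 74 = ac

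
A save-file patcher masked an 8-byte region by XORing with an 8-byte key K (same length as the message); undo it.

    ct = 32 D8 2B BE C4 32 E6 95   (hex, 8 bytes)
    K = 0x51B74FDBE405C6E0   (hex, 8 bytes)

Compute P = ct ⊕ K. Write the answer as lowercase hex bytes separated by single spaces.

XOR is its own inverse, so applying the key byte-wise gives the result directly.
byte 0: 32 XOR 51 = 63
byte 1: d8 XOR b7 = 6f
byte 2: 2b XOR 4f = 64
byte 3: be XOR db = 65
byte 4: c4 XOR e4 = 20
byte 5: 32 XOR 05 = 37
byte 6: e6 XOR c6 = 20
byte 7: 95 XOR e0 = 75

63 6f 64 65 20 37 20 75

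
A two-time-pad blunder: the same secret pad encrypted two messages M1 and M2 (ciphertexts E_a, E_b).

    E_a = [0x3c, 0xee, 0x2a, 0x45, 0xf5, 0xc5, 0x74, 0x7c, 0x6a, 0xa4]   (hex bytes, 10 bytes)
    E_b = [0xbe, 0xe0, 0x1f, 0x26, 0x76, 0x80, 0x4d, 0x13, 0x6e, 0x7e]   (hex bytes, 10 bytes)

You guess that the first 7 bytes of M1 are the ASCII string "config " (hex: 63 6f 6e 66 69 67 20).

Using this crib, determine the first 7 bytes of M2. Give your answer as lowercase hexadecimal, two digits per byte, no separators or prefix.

First, E_a ⊕ E_b = (M1 ⊕ K) ⊕ (M2 ⊕ K) = M1 ⊕ M2, so the key drops out. Then M2 = (M1 ⊕ M2) ⊕ M1 over the first 7 bytes.
byte 0: (3c xor be) xor 63 = 82 xor 63 = e1
byte 1: (ee xor e0) xor 6f = 0e xor 6f = 61
byte 2: (2a xor 1f) xor 6e = 35 xor 6e = 5b
byte 3: (45 xor 26) xor 66 = 63 xor 66 = 05
byte 4: (f5 xor 76) xor 69 = 83 xor 69 = ea
byte 5: (c5 xor 80) xor 67 = 45 xor 67 = 22
byte 6: (74 xor 4d) xor 20 = 39 xor 20 = 19

e1615b05ea2219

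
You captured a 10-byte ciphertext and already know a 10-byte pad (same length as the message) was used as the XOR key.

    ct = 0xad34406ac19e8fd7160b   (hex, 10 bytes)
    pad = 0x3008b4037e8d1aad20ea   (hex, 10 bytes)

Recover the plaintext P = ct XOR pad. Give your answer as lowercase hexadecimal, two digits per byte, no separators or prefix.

9d3cf469bf13957a36e1

byte 0: 173 xor  48 = 157
byte 1:  52 xor   8 =  60
byte 2:  64 xor 180 = 244
byte 3: 106 xor   3 = 105
byte 4: 193 xor 126 = 191
byte 5: 158 xor 141 =  19
byte 6: 143 xor  26 = 149
byte 7: 215 xor 173 = 122
byte 8:  22 xor  32 =  54
byte 9:  11 xor 234 = 225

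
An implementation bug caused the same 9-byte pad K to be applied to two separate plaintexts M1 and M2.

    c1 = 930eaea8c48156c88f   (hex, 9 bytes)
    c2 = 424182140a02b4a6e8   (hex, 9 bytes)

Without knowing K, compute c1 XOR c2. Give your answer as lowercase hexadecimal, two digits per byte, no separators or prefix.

c1 ⊕ c2 = (M1 ⊕ K) ⊕ (M2 ⊕ K) = M1 ⊕ M2 — the shared key cancels under XOR.
byte 0: 93 ^ 42 = d1
byte 1: 0e ^ 41 = 4f
byte 2: ae ^ 82 = 2c
byte 3: a8 ^ 14 = bc
byte 4: c4 ^ 0a = ce
byte 5: 81 ^ 02 = 83
byte 6: 56 ^ b4 = e2
byte 7: c8 ^ a6 = 6e
byte 8: 8f ^ e8 = 67

d14f2cbcce83e26e67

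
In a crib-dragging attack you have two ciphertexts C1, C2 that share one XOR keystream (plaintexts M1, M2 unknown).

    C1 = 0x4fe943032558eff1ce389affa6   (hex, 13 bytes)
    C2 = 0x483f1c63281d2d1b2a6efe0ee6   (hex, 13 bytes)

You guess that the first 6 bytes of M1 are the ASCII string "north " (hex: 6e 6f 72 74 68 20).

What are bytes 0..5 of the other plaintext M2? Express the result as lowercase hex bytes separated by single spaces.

First, C1 ⊕ C2 = (M1 ⊕ K) ⊕ (M2 ⊕ K) = M1 ⊕ M2, so the key drops out. Then M2 = (M1 ⊕ M2) ⊕ M1 over the first 6 bytes.
byte 0: (4f ^ 48) ^ 6e = 07 ^ 6e = 69
byte 1: (e9 ^ 3f) ^ 6f = d6 ^ 6f = b9
byte 2: (43 ^ 1c) ^ 72 = 5f ^ 72 = 2d
byte 3: (03 ^ 63) ^ 74 = 60 ^ 74 = 14
byte 4: (25 ^ 28) ^ 68 = 0d ^ 68 = 65
byte 5: (58 ^ 1d) ^ 20 = 45 ^ 20 = 65

69 b9 2d 14 65 65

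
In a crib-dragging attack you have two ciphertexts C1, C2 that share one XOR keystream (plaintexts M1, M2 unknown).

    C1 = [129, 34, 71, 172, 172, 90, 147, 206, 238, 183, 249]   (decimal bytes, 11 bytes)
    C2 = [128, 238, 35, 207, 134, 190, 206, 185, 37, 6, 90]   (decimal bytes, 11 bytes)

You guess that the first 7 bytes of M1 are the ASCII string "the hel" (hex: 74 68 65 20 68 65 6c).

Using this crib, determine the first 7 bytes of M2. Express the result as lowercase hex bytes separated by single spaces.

First, C1 ⊕ C2 = (M1 ⊕ K) ⊕ (M2 ⊕ K) = M1 ⊕ M2, so the key drops out. Then M2 = (M1 ⊕ M2) ⊕ M1 over the first 7 bytes.
byte 0: (81 XOR 80) XOR 74 = 01 XOR 74 = 75
byte 1: (22 XOR ee) XOR 68 = cc XOR 68 = a4
byte 2: (47 XOR 23) XOR 65 = 64 XOR 65 = 01
byte 3: (ac XOR cf) XOR 20 = 63 XOR 20 = 43
byte 4: (ac XOR 86) XOR 68 = 2a XOR 68 = 42
byte 5: (5a XOR be) XOR 65 = e4 XOR 65 = 81
byte 6: (93 XOR ce) XOR 6c = 5d XOR 6c = 31

75 a4 01 43 42 81 31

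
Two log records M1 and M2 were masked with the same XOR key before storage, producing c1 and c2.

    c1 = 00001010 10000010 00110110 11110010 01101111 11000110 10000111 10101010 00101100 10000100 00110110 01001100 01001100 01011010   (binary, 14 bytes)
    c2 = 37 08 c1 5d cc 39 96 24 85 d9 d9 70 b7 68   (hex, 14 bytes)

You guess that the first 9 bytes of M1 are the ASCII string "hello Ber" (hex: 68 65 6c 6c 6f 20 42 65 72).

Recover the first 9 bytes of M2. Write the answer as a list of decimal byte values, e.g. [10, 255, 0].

First, c1 ⊕ c2 = (M1 ⊕ K) ⊕ (M2 ⊕ K) = M1 ⊕ M2, so the key drops out. Then M2 = (M1 ⊕ M2) ⊕ M1 over the first 9 bytes.
byte 0: (0a ⊕ 37) ⊕ 68 = 3d ⊕ 68 = 55
byte 1: (82 ⊕ 08) ⊕ 65 = 8a ⊕ 65 = ef
byte 2: (36 ⊕ c1) ⊕ 6c = f7 ⊕ 6c = 9b
byte 3: (f2 ⊕ 5d) ⊕ 6c = af ⊕ 6c = c3
byte 4: (6f ⊕ cc) ⊕ 6f = a3 ⊕ 6f = cc
byte 5: (c6 ⊕ 39) ⊕ 20 = ff ⊕ 20 = df
byte 6: (87 ⊕ 96) ⊕ 42 = 11 ⊕ 42 = 53
byte 7: (aa ⊕ 24) ⊕ 65 = 8e ⊕ 65 = eb
byte 8: (2c ⊕ 85) ⊕ 72 = a9 ⊕ 72 = db

[85, 239, 155, 195, 204, 223, 83, 235, 219]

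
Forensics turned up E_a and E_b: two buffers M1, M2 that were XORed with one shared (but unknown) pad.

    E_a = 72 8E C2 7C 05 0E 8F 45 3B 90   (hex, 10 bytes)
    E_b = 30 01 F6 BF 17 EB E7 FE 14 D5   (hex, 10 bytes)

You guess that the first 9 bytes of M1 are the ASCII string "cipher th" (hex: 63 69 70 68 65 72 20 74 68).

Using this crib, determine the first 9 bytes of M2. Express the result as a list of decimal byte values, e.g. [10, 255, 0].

First, E_a ⊕ E_b = (M1 ⊕ K) ⊕ (M2 ⊕ K) = M1 ⊕ M2, so the key drops out. Then M2 = (M1 ⊕ M2) ⊕ M1 over the first 9 bytes.
byte 0: (72 XOR 30) XOR 63 = 42 XOR 63 = 21
byte 1: (8e XOR 01) XOR 69 = 8f XOR 69 = e6
byte 2: (c2 XOR f6) XOR 70 = 34 XOR 70 = 44
byte 3: (7c XOR bf) XOR 68 = c3 XOR 68 = ab
byte 4: (05 XOR 17) XOR 65 = 12 XOR 65 = 77
byte 5: (0e XOR eb) XOR 72 = e5 XOR 72 = 97
byte 6: (8f XOR e7) XOR 20 = 68 XOR 20 = 48
byte 7: (45 XOR fe) XOR 74 = bb XOR 74 = cf
byte 8: (3b XOR 14) XOR 68 = 2f XOR 68 = 47

[33, 230, 68, 171, 119, 151, 72, 207, 71]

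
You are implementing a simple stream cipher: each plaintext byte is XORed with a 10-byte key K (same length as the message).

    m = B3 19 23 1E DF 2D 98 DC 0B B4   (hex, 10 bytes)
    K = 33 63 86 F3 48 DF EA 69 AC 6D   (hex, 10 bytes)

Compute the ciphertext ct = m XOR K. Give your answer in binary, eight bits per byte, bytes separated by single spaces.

10000000 01111010 10100101 11101101 10010111 11110010 01110010 10110101 10100111 11011001

XOR is its own inverse, so applying the key byte-wise gives the result directly.
10110011 ⊕ 00110011 = 10000000
00011001 ⊕ 01100011 = 01111010
00100011 ⊕ 10000110 = 10100101
00011110 ⊕ 11110011 = 11101101
11011111 ⊕ 01001000 = 10010111
00101101 ⊕ 11011111 = 11110010
10011000 ⊕ 11101010 = 01110010
11011100 ⊕ 01101001 = 10110101
00001011 ⊕ 10101100 = 10100111
10110100 ⊕ 01101101 = 11011001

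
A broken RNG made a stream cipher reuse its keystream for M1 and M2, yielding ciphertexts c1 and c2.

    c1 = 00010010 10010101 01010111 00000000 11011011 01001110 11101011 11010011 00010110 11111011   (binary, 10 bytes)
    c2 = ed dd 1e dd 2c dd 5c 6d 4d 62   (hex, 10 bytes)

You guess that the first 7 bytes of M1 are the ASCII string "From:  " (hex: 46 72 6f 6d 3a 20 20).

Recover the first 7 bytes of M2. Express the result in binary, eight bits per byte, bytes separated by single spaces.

10111001 00111010 00100110 10110000 11001101 10110011 10010111

First, c1 ⊕ c2 = (M1 ⊕ K) ⊕ (M2 ⊕ K) = M1 ⊕ M2, so the key drops out. Then M2 = (M1 ⊕ M2) ⊕ M1 over the first 7 bytes.
byte 0: (12 ^ ed) ^ 46 = ff ^ 46 = b9
byte 1: (95 ^ dd) ^ 72 = 48 ^ 72 = 3a
byte 2: (57 ^ 1e) ^ 6f = 49 ^ 6f = 26
byte 3: (00 ^ dd) ^ 6d = dd ^ 6d = b0
byte 4: (db ^ 2c) ^ 3a = f7 ^ 3a = cd
byte 5: (4e ^ dd) ^ 20 = 93 ^ 20 = b3
byte 6: (eb ^ 5c) ^ 20 = b7 ^ 20 = 97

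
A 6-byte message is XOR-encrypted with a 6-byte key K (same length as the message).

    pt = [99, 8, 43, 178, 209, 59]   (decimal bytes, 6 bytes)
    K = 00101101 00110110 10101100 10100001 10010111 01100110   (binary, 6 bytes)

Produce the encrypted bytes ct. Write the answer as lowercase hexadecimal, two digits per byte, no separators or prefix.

4e3e8713465d

XOR is its own inverse, so applying the key byte-wise gives the result directly.
byte 0: 63 XOR 2d = 4e
byte 1: 08 XOR 36 = 3e
byte 2: 2b XOR ac = 87
byte 3: b2 XOR a1 = 13
byte 4: d1 XOR 97 = 46
byte 5: 3b XOR 66 = 5d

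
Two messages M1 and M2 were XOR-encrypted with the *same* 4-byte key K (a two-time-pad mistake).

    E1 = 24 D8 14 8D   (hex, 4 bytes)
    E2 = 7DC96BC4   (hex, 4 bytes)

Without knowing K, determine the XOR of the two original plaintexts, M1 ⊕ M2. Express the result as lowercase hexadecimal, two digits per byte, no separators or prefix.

E1 ⊕ E2 = (M1 ⊕ K) ⊕ (M2 ⊕ K) = M1 ⊕ M2 — the shared key cancels under XOR.
24 XOR 7d = 59
d8 XOR c9 = 11
14 XOR 6b = 7f
8d XOR c4 = 49

59117f49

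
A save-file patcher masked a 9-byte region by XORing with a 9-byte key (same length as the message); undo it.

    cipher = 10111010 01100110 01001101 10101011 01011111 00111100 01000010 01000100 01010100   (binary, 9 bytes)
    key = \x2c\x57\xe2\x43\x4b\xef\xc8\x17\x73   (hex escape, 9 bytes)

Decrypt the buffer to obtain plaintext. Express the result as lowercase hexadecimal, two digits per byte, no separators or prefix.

9631afe814d38a5327

ba xor 2c = 96
66 xor 57 = 31
4d xor e2 = af
ab xor 43 = e8
5f xor 4b = 14
3c xor ef = d3
42 xor c8 = 8a
44 xor 17 = 53
54 xor 73 = 27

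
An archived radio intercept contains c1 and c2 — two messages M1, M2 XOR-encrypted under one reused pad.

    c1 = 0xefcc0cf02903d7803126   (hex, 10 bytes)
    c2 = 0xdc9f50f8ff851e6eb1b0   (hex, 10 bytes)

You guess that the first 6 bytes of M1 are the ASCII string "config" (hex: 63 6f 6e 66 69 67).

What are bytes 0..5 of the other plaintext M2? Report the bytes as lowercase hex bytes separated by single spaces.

50 3c 32 6e bf e1

First, c1 ⊕ c2 = (M1 ⊕ K) ⊕ (M2 ⊕ K) = M1 ⊕ M2, so the key drops out. Then M2 = (M1 ⊕ M2) ⊕ M1 over the first 6 bytes.
byte 0: (ef XOR dc) XOR 63 = 33 XOR 63 = 50
byte 1: (cc XOR 9f) XOR 6f = 53 XOR 6f = 3c
byte 2: (0c XOR 50) XOR 6e = 5c XOR 6e = 32
byte 3: (f0 XOR f8) XOR 66 = 08 XOR 66 = 6e
byte 4: (29 XOR ff) XOR 69 = d6 XOR 69 = bf
byte 5: (03 XOR 85) XOR 67 = 86 XOR 67 = e1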